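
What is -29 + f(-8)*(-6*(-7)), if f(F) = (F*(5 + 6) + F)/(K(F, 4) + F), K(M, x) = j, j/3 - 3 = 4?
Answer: -4409/13 ≈ -339.15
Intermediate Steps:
j = 21 (j = 9 + 3*4 = 9 + 12 = 21)
K(M, x) = 21
f(F) = 12*F/(21 + F) (f(F) = (F*(5 + 6) + F)/(21 + F) = (F*11 + F)/(21 + F) = (11*F + F)/(21 + F) = (12*F)/(21 + F) = 12*F/(21 + F))
-29 + f(-8)*(-6*(-7)) = -29 + (12*(-8)/(21 - 8))*(-6*(-7)) = -29 + (12*(-8)/13)*42 = -29 + (12*(-8)*(1/13))*42 = -29 - 96/13*42 = -29 - 4032/13 = -4409/13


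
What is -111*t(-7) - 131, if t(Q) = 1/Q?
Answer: -806/7 ≈ -115.14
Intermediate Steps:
-111*t(-7) - 131 = -111/(-7) - 131 = -111*(-⅐) - 131 = 111/7 - 131 = -806/7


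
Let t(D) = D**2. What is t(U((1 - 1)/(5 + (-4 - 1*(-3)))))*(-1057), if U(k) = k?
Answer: 0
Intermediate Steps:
t(U((1 - 1)/(5 + (-4 - 1*(-3)))))*(-1057) = ((1 - 1)/(5 + (-4 - 1*(-3))))**2*(-1057) = (0/(5 + (-4 + 3)))**2*(-1057) = (0/(5 - 1))**2*(-1057) = (0/4)**2*(-1057) = (0*(1/4))**2*(-1057) = 0**2*(-1057) = 0*(-1057) = 0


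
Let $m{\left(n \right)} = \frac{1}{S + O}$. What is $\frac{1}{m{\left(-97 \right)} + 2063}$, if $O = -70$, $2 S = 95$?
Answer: $\frac{45}{92833} \approx 0.00048474$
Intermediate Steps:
$S = \frac{95}{2}$ ($S = \frac{1}{2} \cdot 95 = \frac{95}{2} \approx 47.5$)
$m{\left(n \right)} = - \frac{2}{45}$ ($m{\left(n \right)} = \frac{1}{\frac{95}{2} - 70} = \frac{1}{- \frac{45}{2}} = - \frac{2}{45}$)
$\frac{1}{m{\left(-97 \right)} + 2063} = \frac{1}{- \frac{2}{45} + 2063} = \frac{1}{\frac{92833}{45}} = \frac{45}{92833}$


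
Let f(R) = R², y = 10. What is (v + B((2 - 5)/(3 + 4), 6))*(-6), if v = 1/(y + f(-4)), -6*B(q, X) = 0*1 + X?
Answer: 75/13 ≈ 5.7692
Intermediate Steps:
B(q, X) = -X/6 (B(q, X) = -(0*1 + X)/6 = -(0 + X)/6 = -X/6)
v = 1/26 (v = 1/(10 + (-4)²) = 1/(10 + 16) = 1/26 ≈ 0.038462)
(v + B((2 - 5)/(3 + 4), 6))*(-6) = (1/26 - ⅙*6)*(-6) = (1/26 - 1)*(-6) = -25/26*(-6) = 75/13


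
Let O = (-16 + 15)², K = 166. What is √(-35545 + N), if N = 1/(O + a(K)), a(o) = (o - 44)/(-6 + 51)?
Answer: I*√991306990/167 ≈ 188.53*I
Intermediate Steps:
a(o) = -44/45 + o/45 (a(o) = (-44 + o)/45 = (-44 + o)*(1/45) = -44/45 + o/45)
O = 1 (O = (-1)² = 1)
N = 45/167 (N = 1/(1 + (-44/45 + (1/45)*166)) = 1/(1 + (-44/45 + 166/45)) = 1/(1 + 122/45) = 1/(167/45) = 45/167 ≈ 0.26946)
√(-35545 + N) = √(-35545 + 45/167) = √(-5935970/167) = I*√991306990/167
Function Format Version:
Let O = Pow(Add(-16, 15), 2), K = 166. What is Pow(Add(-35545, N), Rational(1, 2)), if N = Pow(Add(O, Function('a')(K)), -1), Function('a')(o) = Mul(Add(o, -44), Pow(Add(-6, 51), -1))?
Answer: Mul(Rational(1, 167), I, Pow(991306990, Rational(1, 2))) ≈ Mul(188.53, I)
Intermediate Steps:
Function('a')(o) = Add(Rational(-44, 45), Mul(Rational(1, 45), o)) (Function('a')(o) = Mul(Add(-44, o), Pow(45, -1)) = Mul(Add(-44, o), Rational(1, 45)) = Add(Rational(-44, 45), Mul(Rational(1, 45), o)))
O = 1 (O = Pow(-1, 2) = 1)
N = Rational(45, 167) (N = Pow(Add(1, Add(Rational(-44, 45), Mul(Rational(1, 45), 166))), -1) = Pow(Add(1, Add(Rational(-44, 45), Rational(166, 45))), -1) = Pow(Add(1, Rational(122, 45)), -1) = Pow(Rational(167, 45), -1) = Rational(45, 167) ≈ 0.26946)
Pow(Add(-35545, N), Rational(1, 2)) = Pow(Add(-35545, Rational(45, 167)), Rational(1, 2)) = Pow(Rational(-5935970, 167), Rational(1, 2)) = Mul(Rational(1, 167), I, Pow(991306990, Rational(1, 2)))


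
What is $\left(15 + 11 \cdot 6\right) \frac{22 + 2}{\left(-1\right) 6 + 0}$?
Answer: $-324$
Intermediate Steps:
$\left(15 + 11 \cdot 6\right) \frac{22 + 2}{\left(-1\right) 6 + 0} = \left(15 + 66\right) \frac{24}{-6 + 0} = 81 \frac{24}{-6} = 81 \cdot 24 \left(- \frac{1}{6}\right) = 81 \left(-4\right) = -324$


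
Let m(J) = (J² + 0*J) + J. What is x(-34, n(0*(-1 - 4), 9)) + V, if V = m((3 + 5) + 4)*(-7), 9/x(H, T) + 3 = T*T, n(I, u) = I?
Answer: -1095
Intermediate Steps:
m(J) = J + J² (m(J) = (J² + 0) + J = J² + J = J + J²)
x(H, T) = 9/(-3 + T²) (x(H, T) = 9/(-3 + T*T) = 9/(-3 + T²))
V = -1092 (V = (((3 + 5) + 4)*(1 + ((3 + 5) + 4)))*(-7) = ((8 + 4)*(1 + (8 + 4)))*(-7) = (12*(1 + 12))*(-7) = (12*13)*(-7) = 156*(-7) = -1092)
x(-34, n(0*(-1 - 4), 9)) + V = 9/(-3 + (0*(-1 - 4))²) - 1092 = 9/(-3 + (0*(-5))²) - 1092 = 9/(-3 + 0²) - 1092 = 9/(-3 + 0) - 1092 = 9/(-3) - 1092 = 9*(-⅓) - 1092 = -3 - 1092 = -1095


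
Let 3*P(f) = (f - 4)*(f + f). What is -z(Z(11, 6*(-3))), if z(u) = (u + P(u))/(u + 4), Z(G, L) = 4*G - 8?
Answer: -201/10 ≈ -20.100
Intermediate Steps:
P(f) = 2*f*(-4 + f)/3 (P(f) = ((f - 4)*(f + f))/3 = ((-4 + f)*(2*f))/3 = (2*f*(-4 + f))/3 = 2*f*(-4 + f)/3)
Z(G, L) = -8 + 4*G
z(u) = (u + 2*u*(-4 + u)/3)/(4 + u) (z(u) = (u + 2*u*(-4 + u)/3)/(u + 4) = (u + 2*u*(-4 + u)/3)/(4 + u))
-z(Z(11, 6*(-3))) = -(-8 + 4*11)*(-5 + 2*(-8 + 4*11))/(3*(4 + (-8 + 4*11))) = -(-8 + 44)*(-5 + 2*(-8 + 44))/(3*(4 + (-8 + 44))) = -36*(-5 + 2*36)/(3*(4 + 36)) = -36*(-5 + 72)/(3*40) = -36*67/(3*40) = -1*201/10 = -201/10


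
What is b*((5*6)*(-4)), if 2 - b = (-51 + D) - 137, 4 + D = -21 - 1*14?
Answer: -27480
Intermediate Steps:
D = -39 (D = -4 + (-21 - 1*14) = -4 + (-21 - 14) = -4 - 35 = -39)
b = 229 (b = 2 - ((-51 - 39) - 137) = 2 - (-90 - 137) = 2 - 1*(-227) = 2 + 227 = 229)
b*((5*6)*(-4)) = 229*((5*6)*(-4)) = 229*(30*(-4)) = 229*(-120) = -27480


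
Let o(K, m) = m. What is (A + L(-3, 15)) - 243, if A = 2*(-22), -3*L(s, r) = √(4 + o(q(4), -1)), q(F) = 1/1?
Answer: -287 - √3/3 ≈ -287.58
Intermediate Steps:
q(F) = 1
L(s, r) = -√3/3 (L(s, r) = -√(4 - 1)/3 = -√3/3)
A = -44
(A + L(-3, 15)) - 243 = (-44 - √3/3) - 243 = -287 - √3/3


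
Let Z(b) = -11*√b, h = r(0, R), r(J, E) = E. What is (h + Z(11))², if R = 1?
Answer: 1332 - 22*√11 ≈ 1259.0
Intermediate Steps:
h = 1
(h + Z(11))² = (1 - 11*√11)²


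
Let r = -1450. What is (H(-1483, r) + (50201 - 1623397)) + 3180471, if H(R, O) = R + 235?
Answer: 1606027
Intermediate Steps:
H(R, O) = 235 + R
(H(-1483, r) + (50201 - 1623397)) + 3180471 = ((235 - 1483) + (50201 - 1623397)) + 3180471 = (-1248 - 1573196) + 3180471 = -1574444 + 3180471 = 1606027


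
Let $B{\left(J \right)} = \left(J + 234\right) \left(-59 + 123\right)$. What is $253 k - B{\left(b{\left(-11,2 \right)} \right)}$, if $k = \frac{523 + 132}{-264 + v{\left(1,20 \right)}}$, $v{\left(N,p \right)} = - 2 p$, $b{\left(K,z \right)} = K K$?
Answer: $- \frac{7072595}{304} \approx -23265.0$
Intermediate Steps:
$b{\left(K,z \right)} = K^{2}$
$k = - \frac{655}{304}$ ($k = \frac{523 + 132}{-264 - 40} = \frac{655}{-264 - 40} = \frac{655}{-304} = 655 \left(- \frac{1}{304}\right) = - \frac{655}{304} \approx -2.1546$)
$B{\left(J \right)} = 14976 + 64 J$ ($B{\left(J \right)} = \left(234 + J\right) 64 = 14976 + 64 J$)
$253 k - B{\left(b{\left(-11,2 \right)} \right)} = 253 \left(- \frac{655}{304}\right) - \left(14976 + 64 \left(-11\right)^{2}\right) = - \frac{165715}{304} - \left(14976 + 64 \cdot 121\right) = - \frac{165715}{304} - \left(14976 + 7744\right) = - \frac{165715}{304} - 22720 = - \frac{7072595}{304}$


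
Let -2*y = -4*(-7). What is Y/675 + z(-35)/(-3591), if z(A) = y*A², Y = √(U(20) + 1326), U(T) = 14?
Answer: 2450/513 + 2*√335/675 ≈ 4.8301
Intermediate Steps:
y = -14 (y = -(-2)*(-7) = -½*28 = -14)
Y = 2*√335 (Y = √(14 + 1326) = √1340 = 2*√335 ≈ 36.606)
z(A) = -14*A²
Y/675 + z(-35)/(-3591) = (2*√335)/675 - 14*(-35)²/(-3591) = (2*√335)*(1/675) - 14*1225*(-1/3591) = 2*√335/675 - 17150*(-1/3591) = 2*√335/675 + 2450/513 = 2450/513 + 2*√335/675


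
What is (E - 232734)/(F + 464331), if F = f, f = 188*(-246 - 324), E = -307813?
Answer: -540547/357171 ≈ -1.5134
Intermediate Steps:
f = -107160 (f = 188*(-570) = -107160)
F = -107160
(E - 232734)/(F + 464331) = (-307813 - 232734)/(-107160 + 464331) = -540547/357171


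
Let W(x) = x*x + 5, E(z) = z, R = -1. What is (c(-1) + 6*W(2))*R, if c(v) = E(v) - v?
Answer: -54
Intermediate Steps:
c(v) = 0 (c(v) = v - v = 0)
W(x) = 5 + x² (W(x) = x² + 5 = 5 + x²)
(c(-1) + 6*W(2))*R = (0 + 6*(5 + 2²))*(-1) = (0 + 6*(5 + 4))*(-1) = (0 + 6*9)*(-1) = (0 + 54)*(-1) = 54*(-1) = -54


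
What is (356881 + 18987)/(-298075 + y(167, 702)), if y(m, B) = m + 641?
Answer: -375868/297267 ≈ -1.2644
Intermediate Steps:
y(m, B) = 641 + m
(356881 + 18987)/(-298075 + y(167, 702)) = (356881 + 18987)/(-298075 + (641 + 167)) = 375868/(-298075 + 808) = 375868/(-297267) = 375868*(-1/297267) = -375868/297267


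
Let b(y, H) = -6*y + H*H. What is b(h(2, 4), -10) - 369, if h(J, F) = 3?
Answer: -287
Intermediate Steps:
b(y, H) = H**2 - 6*y (b(y, H) = -6*y + H**2 = H**2 - 6*y)
b(h(2, 4), -10) - 369 = ((-10)**2 - 6*3) - 369 = (100 - 18) - 369 = 82 - 369 = -287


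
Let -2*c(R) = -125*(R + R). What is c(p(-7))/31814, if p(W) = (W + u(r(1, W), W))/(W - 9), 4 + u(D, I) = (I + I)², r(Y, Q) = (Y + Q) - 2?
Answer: -23125/509024 ≈ -0.045430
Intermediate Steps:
r(Y, Q) = -2 + Q + Y (r(Y, Q) = (Q + Y) - 2 = -2 + Q + Y)
u(D, I) = -4 + 4*I² (u(D, I) = -4 + (I + I)² = -4 + (2*I)² = -4 + 4*I²)
p(W) = (-4 + W + 4*W²)/(-9 + W) (p(W) = (W + (-4 + 4*W²))/(W - 9) = (-4 + W + 4*W²)/(-9 + W))
c(R) = 125*R (c(R) = -(-125)*(R + R)/2 = -(-125)*2*R/2 = -(-125)*R = 125*R)
c(p(-7))/31814 = (125*((-4 - 7 + 4*(-7)²)/(-9 - 7)))/31814 = (125*((-4 - 7 + 4*49)/(-16)))*(1/31814) = (125*(-(-4 - 7 + 196)/16))*(1/31814) = (125*(-1/16*185))*(1/31814) = (125*(-185/16))*(1/31814) = -23125/16*1/31814 = -23125/509024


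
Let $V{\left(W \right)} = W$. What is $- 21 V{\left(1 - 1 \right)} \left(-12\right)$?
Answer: $0$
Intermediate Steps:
$- 21 V{\left(1 - 1 \right)} \left(-12\right) = - 21 \left(1 - 1\right) \left(-12\right) = \left(-21\right) 0 \left(-12\right) = 0 \left(-12\right) = 0$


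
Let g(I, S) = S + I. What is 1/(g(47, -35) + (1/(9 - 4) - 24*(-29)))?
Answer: 5/3541 ≈ 0.0014120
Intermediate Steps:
g(I, S) = I + S
1/(g(47, -35) + (1/(9 - 4) - 24*(-29))) = 1/((47 - 35) + (1/(9 - 4) - 24*(-29))) = 1/(12 + (1/5 + 696)) = 1/(12 + (⅕ + 696)) = 1/(12 + 3481/5) = 1/(3541/5) = 5/3541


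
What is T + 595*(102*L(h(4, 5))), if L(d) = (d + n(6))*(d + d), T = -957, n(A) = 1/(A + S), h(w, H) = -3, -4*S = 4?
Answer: 1018635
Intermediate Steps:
S = -1 (S = -1/4*4 = -1)
n(A) = 1/(-1 + A) (n(A) = 1/(A - 1) = 1/(-1 + A))
L(d) = 2*d*(1/5 + d) (L(d) = (d + 1/(-1 + 6))*(d + d) = (d + 1/5)*(2*d) = (1/5 + d)*(2*d) = 2*d*(1/5 + d))
T + 595*(102*L(h(4, 5))) = -957 + 595*(102*((2/5)*(-3)*(1 + 5*(-3)))) = -957 + 595*(102*((2/5)*(-3)*(1 - 15))) = -957 + 595*(102*((2/5)*(-3)*(-14))) = -957 + 595*(102*(84/5)) = -957 + 595*(8568/5) = -957 + 1019592 = 1018635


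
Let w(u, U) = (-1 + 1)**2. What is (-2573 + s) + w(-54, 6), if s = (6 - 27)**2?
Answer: -2132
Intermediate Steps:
w(u, U) = 0 (w(u, U) = 0**2 = 0)
s = 441 (s = (-21)**2 = 441)
(-2573 + s) + w(-54, 6) = (-2573 + 441) + 0 = -2132 + 0 = -2132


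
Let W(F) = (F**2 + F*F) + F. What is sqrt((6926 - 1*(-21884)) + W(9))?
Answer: sqrt(28981) ≈ 170.24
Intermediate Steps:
W(F) = F + 2*F**2 (W(F) = (F**2 + F**2) + F = 2*F**2 + F = F + 2*F**2)
sqrt((6926 - 1*(-21884)) + W(9)) = sqrt((6926 - 1*(-21884)) + 9*(1 + 2*9)) = sqrt((6926 + 21884) + 9*(1 + 18)) = sqrt(28810 + 9*19) = sqrt(28810 + 171) = sqrt(28981)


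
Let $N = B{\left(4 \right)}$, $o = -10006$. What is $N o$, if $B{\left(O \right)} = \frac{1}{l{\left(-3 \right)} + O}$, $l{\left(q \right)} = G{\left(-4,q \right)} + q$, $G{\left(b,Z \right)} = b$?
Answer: $\frac{10006}{3} \approx 3335.3$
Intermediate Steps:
$l{\left(q \right)} = -4 + q$
$B{\left(O \right)} = \frac{1}{-7 + O}$ ($B{\left(O \right)} = \frac{1}{\left(-4 - 3\right) + O} = \frac{1}{-7 + O}$)
$N = - \frac{1}{3}$ ($N = \frac{1}{-7 + 4} = \frac{1}{-3} = - \frac{1}{3} \approx -0.33333$)
$N o = \left(- \frac{1}{3}\right) \left(-10006\right) = \frac{10006}{3}$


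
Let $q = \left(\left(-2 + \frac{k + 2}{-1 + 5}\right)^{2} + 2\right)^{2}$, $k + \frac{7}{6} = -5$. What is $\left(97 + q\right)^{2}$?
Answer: $\frac{5503508143610689}{110075314176} \approx 49998.0$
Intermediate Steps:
$k = - \frac{37}{6}$ ($k = - \frac{7}{6} - 5 = - \frac{37}{6} \approx -6.1667$)
$q = \frac{42003361}{331776}$ ($q = \left(\left(-2 + \frac{- \frac{37}{6} + 2}{-1 + 5}\right)^{2} + 2\right)^{2} = \left(\left(-2 - \frac{25}{6 \cdot 4}\right)^{2} + 2\right)^{2} = \left(\left(-2 - \frac{25}{24}\right)^{2} + 2\right)^{2} = \left(\left(- \frac{73}{24}\right)^{2} + 2\right)^{2} = \left(\frac{5329}{576} + 2\right)^{2} = \left(\frac{6481}{576}\right)^{2} = \frac{42003361}{331776} \approx 126.6$)
$\left(97 + q\right)^{2} = \left(97 + \frac{42003361}{331776}\right)^{2} = \left(\frac{74185633}{331776}\right)^{2} = \frac{5503508143610689}{110075314176}$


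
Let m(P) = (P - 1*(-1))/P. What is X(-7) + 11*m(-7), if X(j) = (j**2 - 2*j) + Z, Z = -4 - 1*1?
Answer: 472/7 ≈ 67.429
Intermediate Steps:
m(P) = (1 + P)/P (m(P) = (P + 1)/P = (1 + P)/P)
Z = -5 (Z = -4 - 1 = -5)
X(j) = -5 + j**2 - 2*j (X(j) = (j**2 - 2*j) - 5 = -5 + j**2 - 2*j)
X(-7) + 11*m(-7) = (-5 + (-7)**2 - 2*(-7)) + 11*((1 - 7)/(-7)) = (-5 + 49 + 14) + 11*(-1/7*(-6)) = 58 + 11*(6/7) = 58 + 66/7 = 472/7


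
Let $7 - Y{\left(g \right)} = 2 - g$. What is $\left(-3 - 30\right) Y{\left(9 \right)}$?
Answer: $-462$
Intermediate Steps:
$Y{\left(g \right)} = 5 + g$ ($Y{\left(g \right)} = 7 - \left(2 - g\right) = 7 + \left(-2 + g\right) = 5 + g$)
$\left(-3 - 30\right) Y{\left(9 \right)} = \left(-3 - 30\right) \left(5 + 9\right) = \left(-3 - 30\right) 14 = \left(-33\right) 14 = -462$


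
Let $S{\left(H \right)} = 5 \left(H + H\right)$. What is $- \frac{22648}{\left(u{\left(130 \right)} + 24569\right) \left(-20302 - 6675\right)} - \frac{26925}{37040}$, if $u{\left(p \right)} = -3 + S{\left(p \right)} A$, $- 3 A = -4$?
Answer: $- \frac{5730549734529}{7883709705584} \approx -0.72688$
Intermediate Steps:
$S{\left(H \right)} = 10 H$ ($S{\left(H \right)} = 5 \cdot 2 H = 10 H$)
$A = \frac{4}{3}$ ($A = \left(- \frac{1}{3}\right) \left(-4\right) = \frac{4}{3} \approx 1.3333$)
$u{\left(p \right)} = -3 + \frac{40 p}{3}$ ($u{\left(p \right)} = -3 + 10 p \frac{4}{3} = -3 + \frac{40 p}{3}$)
$- \frac{22648}{\left(u{\left(130 \right)} + 24569\right) \left(-20302 - 6675\right)} - \frac{26925}{37040} = - \frac{22648}{\left(\left(-3 + \frac{40}{3} \cdot 130\right) + 24569\right) \left(-20302 - 6675\right)} - \frac{26925}{37040} = - \frac{22648}{\left(\left(-3 + \frac{5200}{3}\right) + 24569\right) \left(-26977\right)} - \frac{5385}{7408} = - \frac{22648}{\left(\frac{5191}{3} + 24569\right) \left(-26977\right)} - \frac{5385}{7408} = - \frac{22648}{\frac{78898}{3} \left(-26977\right)} - \frac{5385}{7408} = - \frac{22648}{- \frac{2128431346}{3}} - \frac{5385}{7408} = \left(-22648\right) \left(- \frac{3}{2128431346}\right) - \frac{5385}{7408} = \frac{33972}{1064215673} - \frac{5385}{7408} = - \frac{5730549734529}{7883709705584}$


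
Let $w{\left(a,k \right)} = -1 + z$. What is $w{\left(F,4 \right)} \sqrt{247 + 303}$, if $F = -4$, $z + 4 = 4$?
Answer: $- 5 \sqrt{22} \approx -23.452$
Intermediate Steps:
$z = 0$ ($z = -4 + 4 = 0$)
$w{\left(a,k \right)} = -1$ ($w{\left(a,k \right)} = -1 + 0 = -1$)
$w{\left(F,4 \right)} \sqrt{247 + 303} = - \sqrt{247 + 303} = - \sqrt{550} = - 5 \sqrt{22}$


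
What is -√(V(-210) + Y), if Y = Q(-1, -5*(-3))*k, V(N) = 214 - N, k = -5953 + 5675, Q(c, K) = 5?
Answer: -I*√966 ≈ -31.081*I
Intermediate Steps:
k = -278
Y = -1390 (Y = 5*(-278) = -1390)
-√(V(-210) + Y) = -√((214 - 1*(-210)) - 1390) = -√((214 + 210) - 1390) = -√(424 - 1390) = -√(-966) = -I*√966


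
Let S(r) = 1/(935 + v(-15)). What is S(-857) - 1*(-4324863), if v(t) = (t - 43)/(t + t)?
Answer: 60781624617/14054 ≈ 4.3249e+6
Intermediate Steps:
v(t) = (-43 + t)/(2*t) (v(t) = (-43 + t)/((2*t)) = (-43 + t)*(1/(2*t)) = (-43 + t)/(2*t))
S(r) = 15/14054 (S(r) = 1/(935 + (1/2)*(-43 - 15)/(-15)) = 1/(935 + (1/2)*(-1/15)*(-58)) = 1/(935 + 29/15) = 1/(14054/15) = 15/14054)
S(-857) - 1*(-4324863) = 15/14054 - 1*(-4324863) = 15/14054 + 4324863 = 60781624617/14054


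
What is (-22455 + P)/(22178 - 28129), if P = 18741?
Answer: 3714/5951 ≈ 0.62410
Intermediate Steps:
(-22455 + P)/(22178 - 28129) = (-22455 + 18741)/(22178 - 28129) = -3714/(-5951) = -3714*(-1/5951) = 3714/5951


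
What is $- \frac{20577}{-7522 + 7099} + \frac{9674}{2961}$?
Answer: $\frac{21959}{423} \approx 51.913$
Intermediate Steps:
$- \frac{20577}{-7522 + 7099} + \frac{9674}{2961} = - \frac{20577}{-423} + 9674 \cdot \frac{1}{2961} = \left(-20577\right) \left(- \frac{1}{423}\right) + \frac{1382}{423} = \frac{6859}{141} + \frac{1382}{423} = \frac{21959}{423}$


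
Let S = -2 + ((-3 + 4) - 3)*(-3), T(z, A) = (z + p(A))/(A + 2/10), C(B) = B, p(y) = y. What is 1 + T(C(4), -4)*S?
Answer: 1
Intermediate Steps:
T(z, A) = (A + z)/(⅕ + A) (T(z, A) = (z + A)/(A + 2/10) = (A + z)/(A + 2*(⅒)) = (A + z)/(A + ⅕) = (A + z)/(⅕ + A))
S = 4 (S = -2 + (1 - 3)*(-3) = -2 - 2*(-3) = -2 + 6 = 4)
1 + T(C(4), -4)*S = 1 + (5*(-4 + 4)/(1 + 5*(-4)))*4 = 1 + (5*0/(1 - 20))*4 = 1 + (5*0/(-19))*4 = 1 + (5*(-1/19)*0)*4 = 1 + 0*4 = 1 + 0 = 1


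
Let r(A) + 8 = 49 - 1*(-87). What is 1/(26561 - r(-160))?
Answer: 1/26433 ≈ 3.7831e-5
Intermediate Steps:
r(A) = 128 (r(A) = -8 + (49 - 1*(-87)) = -8 + (49 + 87) = -8 + 136 = 128)
1/(26561 - r(-160)) = 1/(26561 - 1*128) = 1/(26561 - 128) = 1/26433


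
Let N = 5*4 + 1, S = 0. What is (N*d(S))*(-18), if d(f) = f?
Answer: 0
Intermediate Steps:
N = 21 (N = 20 + 1 = 21)
(N*d(S))*(-18) = (21*0)*(-18) = 0*(-18) = 0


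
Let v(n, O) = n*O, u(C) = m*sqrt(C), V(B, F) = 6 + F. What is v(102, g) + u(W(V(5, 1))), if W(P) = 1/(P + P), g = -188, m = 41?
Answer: -19176 + 41*sqrt(14)/14 ≈ -19165.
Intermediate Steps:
W(P) = 1/(2*P)
u(C) = 41*sqrt(C)
v(n, O) = O*n
v(102, g) + u(W(V(5, 1))) = -188*102 + 41*sqrt(1/(2*(6 + 1))) = -19176 + 41*sqrt((1/2)/7) = -19176 + 41*sqrt((1/2)*(1/7)) = -19176 + 41*sqrt(1/14) = -19176 + 41*(sqrt(14)/14) = -19176 + 41*sqrt(14)/14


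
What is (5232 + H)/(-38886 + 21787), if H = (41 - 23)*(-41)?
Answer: -4494/17099 ≈ -0.26282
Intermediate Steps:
H = -738 (H = 18*(-41) = -738)
(5232 + H)/(-38886 + 21787) = (5232 - 738)/(-38886 + 21787) = 4494/(-17099) = 4494*(-1/17099) = -4494/17099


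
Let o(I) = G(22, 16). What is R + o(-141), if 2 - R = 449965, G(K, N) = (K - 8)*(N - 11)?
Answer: -449893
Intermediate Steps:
G(K, N) = (-11 + N)*(-8 + K) (G(K, N) = (-8 + K)*(-11 + N) = (-11 + N)*(-8 + K))
R = -449963 (R = 2 - 1*449965 = 2 - 449965 = -449963)
o(I) = 70 (o(I) = 88 - 11*22 - 8*16 + 22*16 = 88 - 242 - 128 + 352 = 70)
R + o(-141) = -449963 + 70 = -449893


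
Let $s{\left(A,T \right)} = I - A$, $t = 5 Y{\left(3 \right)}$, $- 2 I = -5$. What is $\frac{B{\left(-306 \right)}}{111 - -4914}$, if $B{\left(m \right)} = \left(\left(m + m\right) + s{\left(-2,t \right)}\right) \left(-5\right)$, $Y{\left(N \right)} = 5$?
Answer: $\frac{81}{134} \approx 0.60448$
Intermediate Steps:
$I = \frac{5}{2}$ ($I = \left(- \frac{1}{2}\right) \left(-5\right) = \frac{5}{2} \approx 2.5$)
$t = 25$ ($t = 5 \cdot 5 = 25$)
$s{\left(A,T \right)} = \frac{5}{2} - A$
$B{\left(m \right)} = - \frac{45}{2} - 10 m$ ($B{\left(m \right)} = \left(\left(m + m\right) + \left(\frac{5}{2} - -2\right)\right) \left(-5\right) = \left(2 m + \left(\frac{5}{2} + 2\right)\right) \left(-5\right) = \left(2 m + \frac{9}{2}\right) \left(-5\right) = \left(\frac{9}{2} + 2 m\right) \left(-5\right) = - \frac{45}{2} - 10 m$)
$\frac{B{\left(-306 \right)}}{111 - -4914} = \frac{- \frac{45}{2} - -3060}{111 - -4914} = \frac{- \frac{45}{2} + 3060}{111 + 4914} = \frac{6075}{2 \cdot 5025} = \frac{6075}{2} \cdot \frac{1}{5025} = \frac{81}{134}$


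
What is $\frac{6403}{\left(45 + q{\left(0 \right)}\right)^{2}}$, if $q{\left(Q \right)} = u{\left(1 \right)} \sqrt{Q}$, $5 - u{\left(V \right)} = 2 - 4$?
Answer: $\frac{6403}{2025} \approx 3.162$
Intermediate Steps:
$u{\left(V \right)} = 7$ ($u{\left(V \right)} = 5 - \left(2 - 4\right) = 5 - -2 = 5 + 2 = 7$)
$q{\left(Q \right)} = 7 \sqrt{Q}$
$\frac{6403}{\left(45 + q{\left(0 \right)}\right)^{2}} = \frac{6403}{\left(45 + 7 \sqrt{0}\right)^{2}} = \frac{6403}{\left(45 + 7 \cdot 0\right)^{2}} = \frac{6403}{\left(45 + 0\right)^{2}} = \frac{6403}{45^{2}} = \frac{6403}{2025}$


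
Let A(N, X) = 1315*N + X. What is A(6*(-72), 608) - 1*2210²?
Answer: -5451572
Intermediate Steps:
A(N, X) = X + 1315*N
A(6*(-72), 608) - 1*2210² = (608 + 1315*(6*(-72))) - 1*2210² = (608 + 1315*(-432)) - 1*4884100 = (608 - 568080) - 4884100 = -567472 - 4884100 = -5451572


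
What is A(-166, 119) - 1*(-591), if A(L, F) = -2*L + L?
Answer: 757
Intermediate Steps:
A(L, F) = -L
A(-166, 119) - 1*(-591) = -1*(-166) - 1*(-591) = 166 + 591 = 757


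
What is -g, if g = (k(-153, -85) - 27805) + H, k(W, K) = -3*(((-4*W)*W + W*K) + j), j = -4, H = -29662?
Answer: -184438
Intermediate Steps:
k(W, K) = 12 + 12*W² - 3*K*W (k(W, K) = -3*(((-4*W)*W + W*K) - 4) = -3*((-4*W² + K*W) - 4) = -3*(-4 - 4*W² + K*W) = 12 + 12*W² - 3*K*W)
g = 184438 (g = ((12 + 12*(-153)² - 3*(-85)*(-153)) - 27805) - 29662 = ((12 + 12*23409 - 39015) - 27805) - 29662 = ((12 + 280908 - 39015) - 27805) - 29662 = (241905 - 27805) - 29662 = 214100 - 29662 = 184438)
-g = -1*184438 = -184438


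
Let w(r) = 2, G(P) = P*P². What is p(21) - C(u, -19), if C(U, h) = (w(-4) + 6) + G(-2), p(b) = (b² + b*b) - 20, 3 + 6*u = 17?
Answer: 862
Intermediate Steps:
u = 7/3 (u = -½ + (⅙)*17 = -½ + 17/6 = 7/3 ≈ 2.3333)
G(P) = P³
p(b) = -20 + 2*b² (p(b) = (b² + b²) - 20 = 2*b² - 20 = -20 + 2*b²)
C(U, h) = 0 (C(U, h) = (2 + 6) + (-2)³ = 8 - 8 = 0)
p(21) - C(u, -19) = (-20 + 2*21²) - 1*0 = (-20 + 2*441) + 0 = (-20 + 882) + 0 = 862 + 0 = 862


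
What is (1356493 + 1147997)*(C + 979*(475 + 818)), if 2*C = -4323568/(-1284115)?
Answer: 814207335857905722/256823 ≈ 3.1703e+12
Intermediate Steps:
C = 2161784/1284115 (C = (-4323568/(-1284115))/2 = (-4323568*(-1/1284115))/2 = (½)*(4323568/1284115) = 2161784/1284115 ≈ 1.6835)
(1356493 + 1147997)*(C + 979*(475 + 818)) = (1356493 + 1147997)*(2161784/1284115 + 979*(475 + 818)) = 2504490*(2161784/1284115 + 979*1293) = 2504490*(2161784/1284115 + 1265847) = 2504490*(1625495282189/1284115) = 814207335857905722/256823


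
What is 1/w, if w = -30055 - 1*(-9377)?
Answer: -1/20678 ≈ -4.8361e-5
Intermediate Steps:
w = -20678 (w = -30055 + 9377 = -20678)
1/w = 1/(-20678) = -1/20678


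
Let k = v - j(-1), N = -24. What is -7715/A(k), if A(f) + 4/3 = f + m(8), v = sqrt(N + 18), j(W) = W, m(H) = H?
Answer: -532335/583 + 69435*I*sqrt(6)/583 ≈ -913.1 + 291.73*I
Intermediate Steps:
v = I*sqrt(6) (v = sqrt(-24 + 18) = sqrt(-6) = I*sqrt(6) ≈ 2.4495*I)
k = 1 + I*sqrt(6) (k = I*sqrt(6) - 1*(-1) = I*sqrt(6) + 1 = 1 + I*sqrt(6) ≈ 1.0 + 2.4495*I)
A(f) = 20/3 + f (A(f) = -4/3 + (f + 8) = -4/3 + (8 + f) = 20/3 + f)
-7715/A(k) = -7715/(20/3 + (1 + I*sqrt(6))) = -7715/(23/3 + I*sqrt(6))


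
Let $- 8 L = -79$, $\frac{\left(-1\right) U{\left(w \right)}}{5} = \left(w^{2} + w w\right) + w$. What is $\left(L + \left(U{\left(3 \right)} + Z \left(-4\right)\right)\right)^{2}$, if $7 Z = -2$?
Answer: $\frac{27699169}{3136} \approx 8832.6$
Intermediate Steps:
$Z = - \frac{2}{7}$ ($Z = \frac{1}{7} \left(-2\right) = - \frac{2}{7} \approx -0.28571$)
$U{\left(w \right)} = - 10 w^{2} - 5 w$ ($U{\left(w \right)} = - 5 \left(\left(w^{2} + w w\right) + w\right) = - 5 \left(\left(w^{2} + w^{2}\right) + w\right) = - 5 \left(2 w^{2} + w\right) = - 5 \left(w + 2 w^{2}\right) = - 10 w^{2} - 5 w$)
$L = \frac{79}{8}$ ($L = \left(- \frac{1}{8}\right) \left(-79\right) = \frac{79}{8} \approx 9.875$)
$\left(L + \left(U{\left(3 \right)} + Z \left(-4\right)\right)\right)^{2} = \left(\frac{79}{8} - \left(- \frac{8}{7} + 15 \left(1 + 2 \cdot 3\right)\right)\right)^{2} = \left(\frac{79}{8} + \left(\left(-5\right) 3 \left(1 + 6\right) + \frac{8}{7}\right)\right)^{2} = \left(\frac{79}{8} + \left(\left(-5\right) 3 \cdot 7 + \frac{8}{7}\right)\right)^{2} = \left(\frac{79}{8} + \left(-105 + \frac{8}{7}\right)\right)^{2} = \left(\frac{79}{8} - \frac{727}{7}\right)^{2} = \left(- \frac{5263}{56}\right)^{2} = \frac{27699169}{3136}$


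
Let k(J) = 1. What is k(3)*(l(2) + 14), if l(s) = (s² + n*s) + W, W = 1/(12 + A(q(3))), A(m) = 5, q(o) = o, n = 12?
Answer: 715/17 ≈ 42.059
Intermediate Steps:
W = 1/17 (W = 1/(12 + 5) = 1/17 ≈ 0.058824)
l(s) = 1/17 + s² + 12*s (l(s) = (s² + 12*s) + 1/17 = 1/17 + s² + 12*s)
k(3)*(l(2) + 14) = 1*((1/17 + 2² + 12*2) + 14) = 1*((1/17 + 4 + 24) + 14) = 1*(477/17 + 14) = 1*(715/17) = 715/17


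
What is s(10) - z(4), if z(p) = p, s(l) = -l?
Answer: -14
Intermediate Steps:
s(10) - z(4) = -1*10 - 1*4 = -10 - 4 = -14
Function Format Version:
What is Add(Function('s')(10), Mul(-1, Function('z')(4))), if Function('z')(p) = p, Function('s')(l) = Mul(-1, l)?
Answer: -14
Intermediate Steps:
Add(Function('s')(10), Mul(-1, Function('z')(4))) = Add(Mul(-1, 10), Mul(-1, 4)) = Add(-10, -4) = -14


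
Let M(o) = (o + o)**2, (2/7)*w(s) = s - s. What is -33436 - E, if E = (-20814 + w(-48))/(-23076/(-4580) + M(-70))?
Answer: -750539772254/22447769 ≈ -33435.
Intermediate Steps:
w(s) = 0 (w(s) = 7*(s - s)/2 = (7/2)*0 = 0)
M(o) = 4*o**2 (M(o) = (2*o)**2 = 4*o**2)
E = -23832030/22447769 (E = (-20814 + 0)/(-23076/(-4580) + 4*(-70)**2) = -20814/(-23076*(-1/4580) + 4*4900) = -20814/(5769/1145 + 19600) = -20814/22447769/1145 = -20814*1145/22447769 = -23832030/22447769 ≈ -1.0617)
-33436 - E = -33436 - 1*(-23832030/22447769) = -33436 + 23832030/22447769 = -750539772254/22447769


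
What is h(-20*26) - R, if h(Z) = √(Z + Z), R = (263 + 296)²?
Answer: -312481 + 4*I*√65 ≈ -3.1248e+5 + 32.249*I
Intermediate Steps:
R = 312481 (R = 559² = 312481)
h(Z) = √2*√Z (h(Z) = √(2*Z) = √2*√Z)
h(-20*26) - R = √2*√(-20*26) - 1*312481 = √2*√(-520) - 312481 = √2*(2*I*√130) - 312481 = 4*I*√65 - 312481 = -312481 + 4*I*√65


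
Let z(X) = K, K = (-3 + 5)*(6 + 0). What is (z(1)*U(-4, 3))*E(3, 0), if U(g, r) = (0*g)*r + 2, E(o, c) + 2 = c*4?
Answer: -48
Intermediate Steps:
E(o, c) = -2 + 4*c (E(o, c) = -2 + c*4 = -2 + 4*c)
U(g, r) = 2 (U(g, r) = 0*r + 2 = 0 + 2 = 2)
K = 12 (K = 2*6 = 12)
z(X) = 12
(z(1)*U(-4, 3))*E(3, 0) = (12*2)*(-2 + 4*0) = 24*(-2 + 0) = 24*(-2) = -48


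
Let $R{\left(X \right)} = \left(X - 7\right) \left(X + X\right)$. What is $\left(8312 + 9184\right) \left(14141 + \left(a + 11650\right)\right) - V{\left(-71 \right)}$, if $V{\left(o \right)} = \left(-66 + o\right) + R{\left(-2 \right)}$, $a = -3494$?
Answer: $390108413$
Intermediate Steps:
$R{\left(X \right)} = 2 X \left(-7 + X\right)$ ($R{\left(X \right)} = \left(X - 7\right) 2 X = \left(-7 + X\right) 2 X = 2 X \left(-7 + X\right)$)
$V{\left(o \right)} = -30 + o$ ($V{\left(o \right)} = \left(-66 + o\right) + 2 \left(-2\right) \left(-7 - 2\right) = \left(-66 + o\right) + 2 \left(-2\right) \left(-9\right) = \left(-66 + o\right) + 36 = -30 + o$)
$\left(8312 + 9184\right) \left(14141 + \left(a + 11650\right)\right) - V{\left(-71 \right)} = \left(8312 + 9184\right) \left(14141 + \left(-3494 + 11650\right)\right) - \left(-30 - 71\right) = 17496 \left(14141 + 8156\right) - -101 = 17496 \cdot 22297 + 101 = 390108312 + 101 = 390108413$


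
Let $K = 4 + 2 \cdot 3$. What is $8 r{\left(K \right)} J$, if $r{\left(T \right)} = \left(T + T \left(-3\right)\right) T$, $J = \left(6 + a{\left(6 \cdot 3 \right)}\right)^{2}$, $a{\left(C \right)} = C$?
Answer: $-921600$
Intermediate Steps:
$K = 10$ ($K = 4 + 6 = 10$)
$J = 576$ ($J = \left(6 + 6 \cdot 3\right)^{2} = \left(6 + 18\right)^{2} = 24^{2} = 576$)
$r{\left(T \right)} = - 2 T^{2}$ ($r{\left(T \right)} = \left(T - 3 T\right) T = - 2 T T = - 2 T^{2}$)
$8 r{\left(K \right)} J = 8 \left(- 2 \cdot 10^{2}\right) 576 = 8 \left(\left(-2\right) 100\right) 576 = 8 \left(-200\right) 576 = \left(-1600\right) 576 = -921600$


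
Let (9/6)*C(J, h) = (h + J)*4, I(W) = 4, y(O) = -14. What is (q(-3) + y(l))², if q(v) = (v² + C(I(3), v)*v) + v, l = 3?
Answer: 256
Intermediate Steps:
C(J, h) = 8*J/3 + 8*h/3 (C(J, h) = 2*((h + J)*4)/3 = 2*((J + h)*4)/3 = 2*(4*J + 4*h)/3 = 8*J/3 + 8*h/3)
q(v) = v + v² + v*(32/3 + 8*v/3) (q(v) = (v² + ((8/3)*4 + 8*v/3)*v) + v = (v² + (32/3 + 8*v/3)*v) + v = (v² + v*(32/3 + 8*v/3)) + v = v + v² + v*(32/3 + 8*v/3))
(q(-3) + y(l))² = ((⅓)*(-3)*(35 + 11*(-3)) - 14)² = ((⅓)*(-3)*(35 - 33) - 14)² = ((⅓)*(-3)*2 - 14)² = (-2 - 14)² = (-16)² = 256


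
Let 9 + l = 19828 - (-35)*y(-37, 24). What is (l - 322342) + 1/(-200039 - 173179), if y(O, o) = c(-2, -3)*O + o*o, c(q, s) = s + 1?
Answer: -104416319515/373218 ≈ -2.7977e+5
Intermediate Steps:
c(q, s) = 1 + s
y(O, o) = o² - 2*O (y(O, o) = (1 - 3)*O + o*o = -2*O + o² = o² - 2*O)
l = 42569 (l = -9 + (19828 - (-35)*(24² - 2*(-37))) = -9 + (19828 - (-35)*(576 + 74)) = -9 + (19828 - (-35)*650) = -9 + (19828 - 1*(-22750)) = -9 + (19828 + 22750) = -9 + 42578 = 42569)
(l - 322342) + 1/(-200039 - 173179) = (42569 - 322342) + 1/(-200039 - 173179) = -279773 + 1/(-373218) = -279773 - 1/373218 = -104416319515/373218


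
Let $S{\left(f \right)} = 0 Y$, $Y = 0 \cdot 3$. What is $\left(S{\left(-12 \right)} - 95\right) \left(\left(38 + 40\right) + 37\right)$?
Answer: $-10925$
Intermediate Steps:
$Y = 0$
$S{\left(f \right)} = 0$ ($S{\left(f \right)} = 0 \cdot 0 = 0$)
$\left(S{\left(-12 \right)} - 95\right) \left(\left(38 + 40\right) + 37\right) = \left(0 - 95\right) \left(\left(38 + 40\right) + 37\right) = - 95 \left(78 + 37\right) = \left(-95\right) 115 = -10925$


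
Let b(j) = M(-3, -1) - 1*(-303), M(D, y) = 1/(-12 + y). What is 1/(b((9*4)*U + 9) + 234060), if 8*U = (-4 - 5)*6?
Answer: 13/3046718 ≈ 4.2669e-6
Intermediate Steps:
U = -27/4 (U = ((-4 - 5)*6)/8 = (-9*6)/8 = (1/8)*(-54) = -27/4 ≈ -6.7500)
b(j) = 3938/13 (b(j) = 1/(-12 - 1) - 1*(-303) = 1/(-13) + 303 = -1/13 + 303 = 3938/13)
1/(b((9*4)*U + 9) + 234060) = 1/(3938/13 + 234060) = 1/(3046718/13) = 13/3046718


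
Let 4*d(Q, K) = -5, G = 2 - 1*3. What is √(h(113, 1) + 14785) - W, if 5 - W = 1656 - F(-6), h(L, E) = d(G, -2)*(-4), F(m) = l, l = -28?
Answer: 1679 + √14790 ≈ 1800.6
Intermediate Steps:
G = -1 (G = 2 - 3 = -1)
d(Q, K) = -5/4 (d(Q, K) = (¼)*(-5) = -5/4)
F(m) = -28
h(L, E) = 5 (h(L, E) = -5/4*(-4) = 5)
W = -1679 (W = 5 - (1656 - 1*(-28)) = 5 - (1656 + 28) = 5 - 1*1684 = 5 - 1684 = -1679)
√(h(113, 1) + 14785) - W = √(5 + 14785) - 1*(-1679) = √14790 + 1679 = 1679 + √14790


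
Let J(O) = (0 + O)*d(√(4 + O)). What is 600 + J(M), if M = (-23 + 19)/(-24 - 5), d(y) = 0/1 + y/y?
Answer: 17404/29 ≈ 600.14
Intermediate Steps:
d(y) = 1 (d(y) = 0*1 + 1 = 0 + 1 = 1)
M = 4/29 (M = -4/(-29) = -4*(-1/29) = 4/29 ≈ 0.13793)
J(O) = O (J(O) = (0 + O)*1 = O*1 = O)
600 + J(M) = 600 + 4/29 = 17404/29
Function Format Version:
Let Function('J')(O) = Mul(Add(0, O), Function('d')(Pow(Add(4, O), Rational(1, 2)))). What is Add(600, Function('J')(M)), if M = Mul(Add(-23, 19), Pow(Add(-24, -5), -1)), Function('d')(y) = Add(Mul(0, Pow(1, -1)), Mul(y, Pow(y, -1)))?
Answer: Rational(17404, 29) ≈ 600.14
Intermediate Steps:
Function('d')(y) = 1 (Function('d')(y) = Add(Mul(0, 1), 1) = Add(0, 1) = 1)
M = Rational(4, 29) (M = Mul(-4, Pow(-29, -1)) = Mul(-4, Rational(-1, 29)) = Rational(4, 29) ≈ 0.13793)
Function('J')(O) = O (Function('J')(O) = Mul(Add(0, O), 1) = Mul(O, 1) = O)
Add(600, Function('J')(M)) = Add(600, Rational(4, 29)) = Rational(17404, 29)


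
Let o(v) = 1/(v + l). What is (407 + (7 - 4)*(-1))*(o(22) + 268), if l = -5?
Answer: 1841028/17 ≈ 1.0830e+5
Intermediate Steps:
o(v) = 1/(-5 + v) (o(v) = 1/(v - 5) = 1/(-5 + v))
(407 + (7 - 4)*(-1))*(o(22) + 268) = (407 + (7 - 4)*(-1))*(1/(-5 + 22) + 268) = (407 + 3*(-1))*(1/17 + 268) = (407 - 3)*(1/17 + 268) = 404*(4557/17) = 1841028/17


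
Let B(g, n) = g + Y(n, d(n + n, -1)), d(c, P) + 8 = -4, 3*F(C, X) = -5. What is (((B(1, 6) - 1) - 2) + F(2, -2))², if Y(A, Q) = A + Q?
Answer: 841/9 ≈ 93.444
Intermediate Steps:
F(C, X) = -5/3 (F(C, X) = (⅓)*(-5) = -5/3)
d(c, P) = -12 (d(c, P) = -8 - 4 = -12)
B(g, n) = -12 + g + n (B(g, n) = g + (n - 12) = g + (-12 + n) = -12 + g + n)
(((B(1, 6) - 1) - 2) + F(2, -2))² = ((((-12 + 1 + 6) - 1) - 2) - 5/3)² = (((-5 - 1) - 2) - 5/3)² = ((-6 - 2) - 5/3)² = (-8 - 5/3)² = (-29/3)² = 841/9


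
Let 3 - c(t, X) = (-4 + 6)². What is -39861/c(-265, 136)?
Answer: 39861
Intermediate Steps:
c(t, X) = -1 (c(t, X) = 3 - (-4 + 6)² = 3 - 1*2² = 3 - 1*4 = 3 - 4 = -1)
-39861/c(-265, 136) = -39861/(-1) = -39861*(-1) = 39861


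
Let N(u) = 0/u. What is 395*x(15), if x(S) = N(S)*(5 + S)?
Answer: 0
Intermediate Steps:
N(u) = 0
x(S) = 0 (x(S) = 0*(5 + S) = 0)
395*x(15) = 395*0 = 0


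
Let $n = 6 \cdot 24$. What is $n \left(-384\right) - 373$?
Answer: $-55669$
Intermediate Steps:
$n = 144$
$n \left(-384\right) - 373 = 144 \left(-384\right) - 373 = -55296 - 373 = -55669$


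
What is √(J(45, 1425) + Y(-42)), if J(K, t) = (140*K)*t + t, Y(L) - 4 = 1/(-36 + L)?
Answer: 7*√1114853142/78 ≈ 2996.5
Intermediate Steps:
Y(L) = 4 + 1/(-36 + L)
J(K, t) = t + 140*K*t (J(K, t) = 140*K*t + t = t + 140*K*t)
√(J(45, 1425) + Y(-42)) = √(1425*(1 + 140*45) + (-143 + 4*(-42))/(-36 - 42)) = √(1425*(1 + 6300) + (-143 - 168)/(-78)) = √(1425*6301 - 1/78*(-311)) = √(8978925 + 311/78) = √(700356461/78) = 7*√1114853142/78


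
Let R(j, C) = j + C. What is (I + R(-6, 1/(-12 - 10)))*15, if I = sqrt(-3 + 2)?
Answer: -1995/22 + 15*I ≈ -90.682 + 15.0*I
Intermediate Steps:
R(j, C) = C + j
I
(I + R(-6, 1/(-12 - 10)))*15 = (I + (1/(-12 - 10) - 6))*15 = (I + (1/(-22) - 6))*15 = (I + (-1/22 - 6))*15 = (I - 133/22)*15 = (-133/22 + I)*15 = -1995/22 + 15*I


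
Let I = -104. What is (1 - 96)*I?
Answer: 9880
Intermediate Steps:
(1 - 96)*I = (1 - 96)*(-104) = -95*(-104) = 9880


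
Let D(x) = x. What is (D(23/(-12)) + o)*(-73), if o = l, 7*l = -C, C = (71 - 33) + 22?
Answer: 64313/84 ≈ 765.63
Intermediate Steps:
C = 60 (C = 38 + 22 = 60)
l = -60/7 (l = (-1*60)/7 = (⅐)*(-60) = -60/7 ≈ -8.5714)
o = -60/7 ≈ -8.5714
(D(23/(-12)) + o)*(-73) = (23/(-12) - 60/7)*(-73) = (23*(-1/12) - 60/7)*(-73) = (-23/12 - 60/7)*(-73) = -881/84*(-73) = 64313/84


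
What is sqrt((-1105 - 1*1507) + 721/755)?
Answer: I*sqrt(1488360945)/755 ≈ 51.098*I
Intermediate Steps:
sqrt((-1105 - 1*1507) + 721/755) = sqrt((-1105 - 1507) + 721*(1/755)) = sqrt(-2612 + 721/755) = sqrt(-1971339/755) = I*sqrt(1488360945)/755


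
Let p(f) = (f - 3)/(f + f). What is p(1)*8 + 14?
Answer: 6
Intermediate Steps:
p(f) = (-3 + f)/(2*f) (p(f) = (-3 + f)/((2*f)) = (-3 + f)*(1/(2*f)) = (-3 + f)/(2*f))
p(1)*8 + 14 = ((½)*(-3 + 1)/1)*8 + 14 = ((½)*1*(-2))*8 + 14 = -1*8 + 14 = -8 + 14 = 6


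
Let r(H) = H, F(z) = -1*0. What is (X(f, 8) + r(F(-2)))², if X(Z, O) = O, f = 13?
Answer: 64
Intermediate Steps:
F(z) = 0
(X(f, 8) + r(F(-2)))² = (8 + 0)² = 8² = 64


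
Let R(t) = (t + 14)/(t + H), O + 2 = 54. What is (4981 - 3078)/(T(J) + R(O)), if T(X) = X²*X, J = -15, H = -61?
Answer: -5709/10147 ≈ -0.56263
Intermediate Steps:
O = 52 (O = -2 + 54 = 52)
R(t) = (14 + t)/(-61 + t) (R(t) = (t + 14)/(t - 61) = (14 + t)/(-61 + t))
T(X) = X³
(4981 - 3078)/(T(J) + R(O)) = (4981 - 3078)/((-15)³ + (14 + 52)/(-61 + 52)) = 1903/(-3375 + 66/(-9)) = 1903/(-3375 - ⅑*66) = 1903/(-3375 - 22/3) = 1903/(-10147/3) = 1903*(-3/10147) = -5709/10147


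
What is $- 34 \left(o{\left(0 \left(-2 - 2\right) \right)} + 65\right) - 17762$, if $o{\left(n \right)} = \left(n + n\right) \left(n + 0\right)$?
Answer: $-19972$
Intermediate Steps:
$o{\left(n \right)} = 2 n^{2}$ ($o{\left(n \right)} = 2 n n = 2 n^{2}$)
$- 34 \left(o{\left(0 \left(-2 - 2\right) \right)} + 65\right) - 17762 = - 34 \left(2 \left(0 \left(-2 - 2\right)\right)^{2} + 65\right) - 17762 = - 34 \left(2 \left(0 \left(-4\right)\right)^{2} + 65\right) - 17762 = - 34 \left(2 \cdot 0^{2} + 65\right) - 17762 = - 34 \left(2 \cdot 0 + 65\right) - 17762 = - 34 \left(0 + 65\right) - 17762 = \left(-34\right) 65 - 17762 = -2210 - 17762 = -19972$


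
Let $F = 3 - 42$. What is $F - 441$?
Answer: $-480$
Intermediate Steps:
$F = -39$ ($F = 3 - 42 = -39$)
$F - 441 = -39 - 441 = -480$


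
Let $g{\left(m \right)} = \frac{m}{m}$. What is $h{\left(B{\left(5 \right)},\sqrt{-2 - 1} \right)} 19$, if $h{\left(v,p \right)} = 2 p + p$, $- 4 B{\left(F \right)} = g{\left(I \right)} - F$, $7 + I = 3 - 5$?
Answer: $57 i \sqrt{3} \approx 98.727 i$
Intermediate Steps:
$I = -9$ ($I = -7 + \left(3 - 5\right) = -7 - 2 = -9$)
$g{\left(m \right)} = 1$
$B{\left(F \right)} = - \frac{1}{4} + \frac{F}{4}$ ($B{\left(F \right)} = - \frac{1 - F}{4} = - \frac{1}{4} + \frac{F}{4}$)
$h{\left(v,p \right)} = 3 p$
$h{\left(B{\left(5 \right)},\sqrt{-2 - 1} \right)} 19 = 3 \sqrt{-2 - 1} \cdot 19 = 3 \sqrt{-3} \cdot 19 = 3 i \sqrt{3} \cdot 19 = 57 i \sqrt{3}$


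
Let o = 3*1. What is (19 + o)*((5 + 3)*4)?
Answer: 704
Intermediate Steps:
o = 3
(19 + o)*((5 + 3)*4) = (19 + 3)*((5 + 3)*4) = 22*(8*4) = 22*32 = 704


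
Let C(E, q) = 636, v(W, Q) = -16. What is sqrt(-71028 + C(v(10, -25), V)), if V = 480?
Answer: 2*I*sqrt(17598) ≈ 265.31*I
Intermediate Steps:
sqrt(-71028 + C(v(10, -25), V)) = sqrt(-71028 + 636) = sqrt(-70392) = 2*I*sqrt(17598)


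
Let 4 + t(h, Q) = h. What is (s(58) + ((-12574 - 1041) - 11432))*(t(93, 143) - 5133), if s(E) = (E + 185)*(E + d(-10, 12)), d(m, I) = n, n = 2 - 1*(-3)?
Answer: 49118472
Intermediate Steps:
t(h, Q) = -4 + h
n = 5 (n = 2 + 3 = 5)
d(m, I) = 5
s(E) = (5 + E)*(185 + E) (s(E) = (E + 185)*(E + 5) = (185 + E)*(5 + E) = (5 + E)*(185 + E))
(s(58) + ((-12574 - 1041) - 11432))*(t(93, 143) - 5133) = ((925 + 58² + 190*58) + ((-12574 - 1041) - 11432))*((-4 + 93) - 5133) = ((925 + 3364 + 11020) + (-13615 - 11432))*(89 - 5133) = (15309 - 25047)*(-5044) = -9738*(-5044) = 49118472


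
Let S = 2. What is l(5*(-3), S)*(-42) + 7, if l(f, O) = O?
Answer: -77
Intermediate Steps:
l(5*(-3), S)*(-42) + 7 = 2*(-42) + 7 = -84 + 7 = -77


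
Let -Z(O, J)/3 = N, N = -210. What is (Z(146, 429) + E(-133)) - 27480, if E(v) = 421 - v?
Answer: -26296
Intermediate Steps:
Z(O, J) = 630 (Z(O, J) = -3*(-210) = 630)
(Z(146, 429) + E(-133)) - 27480 = (630 + (421 - 1*(-133))) - 27480 = (630 + (421 + 133)) - 27480 = (630 + 554) - 27480 = 1184 - 27480 = -26296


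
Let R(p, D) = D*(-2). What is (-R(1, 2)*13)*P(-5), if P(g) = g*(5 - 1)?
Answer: -1040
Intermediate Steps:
R(p, D) = -2*D
P(g) = 4*g (P(g) = g*4 = 4*g)
(-R(1, 2)*13)*P(-5) = (-(-2)*2*13)*(4*(-5)) = (-1*(-4)*13)*(-20) = (4*13)*(-20) = 52*(-20) = -1040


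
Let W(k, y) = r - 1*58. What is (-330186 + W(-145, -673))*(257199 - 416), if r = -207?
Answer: -84854199133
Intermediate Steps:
W(k, y) = -265 (W(k, y) = -207 - 1*58 = -207 - 58 = -265)
(-330186 + W(-145, -673))*(257199 - 416) = (-330186 - 265)*(257199 - 416) = -330451*256783 = -84854199133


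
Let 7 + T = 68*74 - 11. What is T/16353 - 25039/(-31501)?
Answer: 24669947/22397211 ≈ 1.1015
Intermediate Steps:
T = 5014 (T = -7 + (68*74 - 11) = -7 + (5032 - 11) = -7 + 5021 = 5014)
T/16353 - 25039/(-31501) = 5014/16353 - 25039/(-31501) = 5014*(1/16353) - 25039*(-1/31501) = 218/711 + 25039/31501 = 24669947/22397211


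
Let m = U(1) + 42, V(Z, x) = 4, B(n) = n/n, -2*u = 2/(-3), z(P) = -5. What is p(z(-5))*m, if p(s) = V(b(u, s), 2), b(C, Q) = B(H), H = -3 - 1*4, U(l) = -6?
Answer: 144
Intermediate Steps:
u = ⅓ (u = -1/(-3) = -(-1)/3 = -½*(-⅔) = ⅓ ≈ 0.33333)
H = -7 (H = -3 - 4 = -7)
B(n) = 1
b(C, Q) = 1
m = 36 (m = -6 + 42 = 36)
p(s) = 4
p(z(-5))*m = 4*36 = 144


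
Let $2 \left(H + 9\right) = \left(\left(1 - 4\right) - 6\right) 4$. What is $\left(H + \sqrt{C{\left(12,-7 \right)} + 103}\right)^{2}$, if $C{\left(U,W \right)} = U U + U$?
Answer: $\left(27 - \sqrt{259}\right)^{2} \approx 118.95$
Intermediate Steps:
$C{\left(U,W \right)} = U + U^{2}$ ($C{\left(U,W \right)} = U^{2} + U = U + U^{2}$)
$H = -27$ ($H = -9 + \frac{\left(\left(1 - 4\right) - 6\right) 4}{2} = -9 + \frac{\left(-3 - 6\right) 4}{2} = -9 + \frac{\left(-9\right) 4}{2} = -9 + \frac{1}{2} \left(-36\right) = -9 - 18 = -27$)
$\left(H + \sqrt{C{\left(12,-7 \right)} + 103}\right)^{2} = \left(-27 + \sqrt{12 \left(1 + 12\right) + 103}\right)^{2} = \left(-27 + \sqrt{12 \cdot 13 + 103}\right)^{2} = \left(-27 + \sqrt{156 + 103}\right)^{2} = \left(-27 + \sqrt{259}\right)^{2}$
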